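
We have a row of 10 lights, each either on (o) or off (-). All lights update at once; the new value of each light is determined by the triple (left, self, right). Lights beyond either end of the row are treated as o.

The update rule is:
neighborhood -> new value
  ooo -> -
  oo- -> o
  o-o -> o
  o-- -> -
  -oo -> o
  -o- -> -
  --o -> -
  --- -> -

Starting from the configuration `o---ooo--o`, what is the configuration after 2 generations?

o----o---o

o---o-o--o
o----o---o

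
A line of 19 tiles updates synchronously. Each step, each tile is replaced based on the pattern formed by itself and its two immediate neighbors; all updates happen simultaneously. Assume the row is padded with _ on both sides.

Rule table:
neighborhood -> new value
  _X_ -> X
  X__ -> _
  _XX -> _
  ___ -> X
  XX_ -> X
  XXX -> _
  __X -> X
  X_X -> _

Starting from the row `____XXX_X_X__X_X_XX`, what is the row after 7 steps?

XXXX__X_X_X_XX_X__X

XXXX__X_X_X_XX_X__X
___X_XX_X_X__X_X_XX
XXXX__X_X_X_XX_X__X  (repeats step 1; period 2)
step 7: XXXX__X_X_X_XX_X__X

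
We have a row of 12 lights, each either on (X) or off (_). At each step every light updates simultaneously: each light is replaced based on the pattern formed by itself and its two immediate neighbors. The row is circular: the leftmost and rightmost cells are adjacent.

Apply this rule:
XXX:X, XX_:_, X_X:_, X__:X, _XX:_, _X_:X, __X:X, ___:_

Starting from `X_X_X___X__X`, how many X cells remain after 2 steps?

5

step 1: __X_XX_XXXX_
step 2: _XX_____XX_X
count of X: 5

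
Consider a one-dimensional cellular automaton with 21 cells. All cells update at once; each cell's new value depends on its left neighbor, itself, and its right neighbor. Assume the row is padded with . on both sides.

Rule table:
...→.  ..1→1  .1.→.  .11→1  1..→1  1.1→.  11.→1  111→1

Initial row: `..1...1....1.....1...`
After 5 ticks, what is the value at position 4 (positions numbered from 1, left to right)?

1

.1.1.1.1..1.1...1.1..
1.......11...1.1...1.
.1.....1111.1...1.1.1
1.1...11111..1.1.....
...1.11111111...1....
position 4 holds 1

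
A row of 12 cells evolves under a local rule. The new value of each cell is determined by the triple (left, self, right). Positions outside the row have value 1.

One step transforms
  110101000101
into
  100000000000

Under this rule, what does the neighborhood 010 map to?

At position 3 the neighborhood is 010; the next row has 0 there.

0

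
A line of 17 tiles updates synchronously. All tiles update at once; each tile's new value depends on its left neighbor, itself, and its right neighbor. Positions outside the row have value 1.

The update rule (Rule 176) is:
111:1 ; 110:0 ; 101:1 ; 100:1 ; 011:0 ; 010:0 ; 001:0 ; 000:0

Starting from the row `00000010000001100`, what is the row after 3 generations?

10100000010000000

generation 1: 10000001000000010
generation 2: 01000000100000001
generation 3: 10100000010000000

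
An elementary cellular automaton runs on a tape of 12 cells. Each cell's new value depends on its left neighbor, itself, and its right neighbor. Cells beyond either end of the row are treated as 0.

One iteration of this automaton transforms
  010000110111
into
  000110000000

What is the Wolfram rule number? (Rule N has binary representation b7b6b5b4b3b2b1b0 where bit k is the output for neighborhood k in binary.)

position 10: 111 → 0  (bit 7 = 0)
position 7: 110 → 0  (bit 6 = 0)
position 8: 101 → 0  (bit 5 = 0)
position 2: 100 → 0  (bit 4 = 0)
position 6: 011 → 0  (bit 3 = 0)
position 1: 010 → 0  (bit 2 = 0)
position 0: 001 → 0  (bit 1 = 0)
position 3: 000 → 1  (bit 0 = 1)
bits b7..b0 = 00000001 = 1

1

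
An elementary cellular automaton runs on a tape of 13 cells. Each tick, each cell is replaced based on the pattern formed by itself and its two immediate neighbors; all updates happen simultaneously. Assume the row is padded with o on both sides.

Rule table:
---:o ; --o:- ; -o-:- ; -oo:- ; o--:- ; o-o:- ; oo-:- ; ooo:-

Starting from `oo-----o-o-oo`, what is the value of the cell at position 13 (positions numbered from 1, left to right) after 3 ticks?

tick 1: ---ooo-------
tick 2: -o-----ooooo-
tick 3: ---ooo-------
position 13 holds -

-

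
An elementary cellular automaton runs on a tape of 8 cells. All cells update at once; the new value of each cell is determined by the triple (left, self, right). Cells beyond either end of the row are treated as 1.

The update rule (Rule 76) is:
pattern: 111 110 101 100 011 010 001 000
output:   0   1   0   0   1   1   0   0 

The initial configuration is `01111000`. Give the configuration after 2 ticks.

01001000
01001000

01001000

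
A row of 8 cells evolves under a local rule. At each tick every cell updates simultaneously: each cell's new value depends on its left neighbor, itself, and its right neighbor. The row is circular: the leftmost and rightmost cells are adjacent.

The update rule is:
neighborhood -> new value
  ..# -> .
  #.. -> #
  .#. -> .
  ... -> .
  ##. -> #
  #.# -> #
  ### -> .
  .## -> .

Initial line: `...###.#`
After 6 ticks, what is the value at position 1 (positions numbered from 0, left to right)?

.

#....##.
.#....##
#.#....#
##.#....
.##.#...
..##.#..
position 1 holds .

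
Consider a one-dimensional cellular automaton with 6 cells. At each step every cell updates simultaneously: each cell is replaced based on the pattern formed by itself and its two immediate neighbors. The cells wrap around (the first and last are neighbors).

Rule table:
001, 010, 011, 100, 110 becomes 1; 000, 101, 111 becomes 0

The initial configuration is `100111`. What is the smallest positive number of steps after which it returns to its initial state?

2

step 1: 111100
step 2: 100111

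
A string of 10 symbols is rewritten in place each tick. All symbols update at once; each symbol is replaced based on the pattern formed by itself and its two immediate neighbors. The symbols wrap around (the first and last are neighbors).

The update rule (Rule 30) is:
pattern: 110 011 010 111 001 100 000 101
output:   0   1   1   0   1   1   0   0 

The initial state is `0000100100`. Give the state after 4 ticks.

0000110110

0001111110
0011000001
1110100011
0000110110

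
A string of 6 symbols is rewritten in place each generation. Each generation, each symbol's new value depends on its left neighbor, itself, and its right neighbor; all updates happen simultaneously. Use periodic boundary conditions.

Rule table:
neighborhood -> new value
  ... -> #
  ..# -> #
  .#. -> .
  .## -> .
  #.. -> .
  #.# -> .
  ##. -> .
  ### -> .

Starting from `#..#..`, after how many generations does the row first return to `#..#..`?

3

..#..#
.#..#.
#..#..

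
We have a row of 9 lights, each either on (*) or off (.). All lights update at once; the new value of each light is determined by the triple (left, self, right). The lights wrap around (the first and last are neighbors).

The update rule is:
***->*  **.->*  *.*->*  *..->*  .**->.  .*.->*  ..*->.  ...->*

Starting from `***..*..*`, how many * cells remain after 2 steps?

****.**..
.****.**.
count of *: 6

6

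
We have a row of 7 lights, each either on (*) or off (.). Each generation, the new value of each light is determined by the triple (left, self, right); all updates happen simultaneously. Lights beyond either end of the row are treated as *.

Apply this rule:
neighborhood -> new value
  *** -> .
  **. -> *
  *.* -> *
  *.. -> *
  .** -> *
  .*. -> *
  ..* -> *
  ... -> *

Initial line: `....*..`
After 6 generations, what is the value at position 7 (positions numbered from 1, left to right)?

.

*******
.......
*******  (repeats generation 1; period 2)
generation 6: .......
position 7 holds .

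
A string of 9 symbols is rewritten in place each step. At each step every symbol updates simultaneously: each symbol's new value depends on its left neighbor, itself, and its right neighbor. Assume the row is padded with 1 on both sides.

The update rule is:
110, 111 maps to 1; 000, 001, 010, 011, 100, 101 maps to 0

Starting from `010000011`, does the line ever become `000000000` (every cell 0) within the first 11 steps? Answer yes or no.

000000001
000000000
all cells are 0 at step 2

yes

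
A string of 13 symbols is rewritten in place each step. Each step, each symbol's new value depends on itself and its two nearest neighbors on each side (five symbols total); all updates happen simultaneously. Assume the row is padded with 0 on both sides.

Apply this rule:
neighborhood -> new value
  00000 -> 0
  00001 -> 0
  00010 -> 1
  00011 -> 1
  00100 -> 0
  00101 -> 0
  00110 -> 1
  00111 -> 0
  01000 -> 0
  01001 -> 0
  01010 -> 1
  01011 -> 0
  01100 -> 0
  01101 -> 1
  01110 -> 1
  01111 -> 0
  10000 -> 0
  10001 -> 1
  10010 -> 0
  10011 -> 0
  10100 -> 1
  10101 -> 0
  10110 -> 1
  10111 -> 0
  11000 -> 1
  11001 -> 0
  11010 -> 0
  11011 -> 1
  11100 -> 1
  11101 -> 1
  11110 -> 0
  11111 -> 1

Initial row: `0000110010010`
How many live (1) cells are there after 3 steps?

4

step 1: 0001100000000
step 2: 0011010000000
step 3: 0111010000000
count of 1: 4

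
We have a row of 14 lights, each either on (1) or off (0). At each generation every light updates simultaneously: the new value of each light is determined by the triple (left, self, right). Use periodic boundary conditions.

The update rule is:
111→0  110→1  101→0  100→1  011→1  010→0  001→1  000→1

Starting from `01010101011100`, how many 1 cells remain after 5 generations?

10000000010111
11111111100100
10000000111011
11111111101010
10000000100000
count of 1: 2

2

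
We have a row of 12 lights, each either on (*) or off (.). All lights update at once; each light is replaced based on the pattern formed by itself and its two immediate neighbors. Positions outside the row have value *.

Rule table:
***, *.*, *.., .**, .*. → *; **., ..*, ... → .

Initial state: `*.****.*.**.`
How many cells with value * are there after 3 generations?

generation 1: .****.****.*
generation 2: ****.****.**
generation 3: ***.****.***
count of *: 10

10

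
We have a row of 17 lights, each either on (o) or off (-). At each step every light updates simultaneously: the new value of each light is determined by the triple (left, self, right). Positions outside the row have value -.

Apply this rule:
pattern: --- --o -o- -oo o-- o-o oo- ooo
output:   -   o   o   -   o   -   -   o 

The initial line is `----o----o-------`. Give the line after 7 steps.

---ooo--ooo------
--o-o-oo-o-o-----
-oo-o----o-oo----
o---oo--oo---o---
oo-o--oo--o-ooo--
---ooo--ooo--o-o-
--o-o-oo-o-ooo-oo

--o-o-oo-o-ooo-oo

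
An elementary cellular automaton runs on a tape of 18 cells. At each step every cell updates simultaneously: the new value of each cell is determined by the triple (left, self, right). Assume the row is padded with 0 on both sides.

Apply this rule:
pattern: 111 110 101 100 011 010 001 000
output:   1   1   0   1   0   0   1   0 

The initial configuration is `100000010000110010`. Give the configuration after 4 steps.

001010000001000011

010000101001011101
101001000110001100
000110101011010110
001010000001000011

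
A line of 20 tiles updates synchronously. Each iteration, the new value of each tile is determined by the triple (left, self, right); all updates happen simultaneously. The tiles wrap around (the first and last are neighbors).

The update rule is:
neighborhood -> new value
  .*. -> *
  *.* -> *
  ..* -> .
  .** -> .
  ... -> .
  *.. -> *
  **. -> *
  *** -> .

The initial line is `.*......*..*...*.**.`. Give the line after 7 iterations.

.**.**.**.....**.**.

.**.....**.**..**.**
*.**.....**.**..**.*
**.**.....**.**..**.
.**.**.....**.**..**
*.**.**.....**.**..*
**.**.**.....**.**..
.**.**.**.....**.**.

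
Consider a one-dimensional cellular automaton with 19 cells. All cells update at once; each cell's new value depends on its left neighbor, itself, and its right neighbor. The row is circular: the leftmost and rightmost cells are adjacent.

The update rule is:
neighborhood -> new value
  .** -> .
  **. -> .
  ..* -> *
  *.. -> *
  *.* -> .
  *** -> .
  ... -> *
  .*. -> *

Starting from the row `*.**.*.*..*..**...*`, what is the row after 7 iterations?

iteration 1: .....*.******..***.
iteration 2: ******.......**...*
iteration 3: ......*******..***.
iteration 4: ******.......**...*  (repeats iteration 2; period 2)
iteration 7: ......*******..***.

......*******..***.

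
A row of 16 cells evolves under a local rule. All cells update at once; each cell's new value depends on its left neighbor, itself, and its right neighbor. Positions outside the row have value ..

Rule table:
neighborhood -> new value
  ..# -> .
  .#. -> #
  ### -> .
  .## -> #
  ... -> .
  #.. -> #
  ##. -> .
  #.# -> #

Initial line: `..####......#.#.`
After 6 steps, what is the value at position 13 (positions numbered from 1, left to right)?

..#...#.....####
..##..##....#...
..#.#.#.#...##..
..########..#.#.
..#.......#.####
..##......###...
position 13 holds #

#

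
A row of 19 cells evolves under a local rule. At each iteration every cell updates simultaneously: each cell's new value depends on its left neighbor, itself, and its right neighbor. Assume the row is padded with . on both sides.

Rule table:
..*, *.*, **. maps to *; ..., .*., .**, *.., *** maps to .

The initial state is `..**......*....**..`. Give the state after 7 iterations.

...*....*.*........

.*.*.....*....*.*..
*.*.....*....*.*...
.*.....*....*.*....
*.....*....*.*.....
.....*....*.*......
....*....*.*.......
...*....*.*........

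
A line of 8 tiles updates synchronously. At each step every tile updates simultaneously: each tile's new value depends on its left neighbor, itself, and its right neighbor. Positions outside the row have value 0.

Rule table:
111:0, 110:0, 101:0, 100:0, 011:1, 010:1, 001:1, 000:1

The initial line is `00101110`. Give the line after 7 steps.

10101011

11101000
10001011
10111010
10100010
10101110
10101000
10101011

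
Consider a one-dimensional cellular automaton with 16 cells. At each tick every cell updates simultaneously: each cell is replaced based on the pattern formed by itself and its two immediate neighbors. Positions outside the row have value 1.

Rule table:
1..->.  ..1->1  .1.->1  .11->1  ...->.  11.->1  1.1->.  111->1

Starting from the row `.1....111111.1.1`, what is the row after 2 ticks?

.1...1111111.1.1
.1..11111111.1.1

.1..11111111.1.1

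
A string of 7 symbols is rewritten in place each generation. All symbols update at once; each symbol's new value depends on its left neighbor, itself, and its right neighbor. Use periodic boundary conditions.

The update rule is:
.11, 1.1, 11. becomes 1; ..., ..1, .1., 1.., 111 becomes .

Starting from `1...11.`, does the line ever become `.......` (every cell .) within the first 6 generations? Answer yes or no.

yes

....111
....1.1
.....1.
.......
all cells are . at generation 4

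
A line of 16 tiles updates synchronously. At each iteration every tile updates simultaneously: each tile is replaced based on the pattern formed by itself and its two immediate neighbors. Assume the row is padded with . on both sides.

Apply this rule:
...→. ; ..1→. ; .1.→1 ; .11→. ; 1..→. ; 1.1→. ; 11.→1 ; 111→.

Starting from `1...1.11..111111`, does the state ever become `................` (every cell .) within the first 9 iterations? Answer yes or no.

1...1..1.......1
1...1..1.......1  (fixed point — unchanged through iteration 9)
iteration 9 is 1...1..1.......1, still not uniform .

no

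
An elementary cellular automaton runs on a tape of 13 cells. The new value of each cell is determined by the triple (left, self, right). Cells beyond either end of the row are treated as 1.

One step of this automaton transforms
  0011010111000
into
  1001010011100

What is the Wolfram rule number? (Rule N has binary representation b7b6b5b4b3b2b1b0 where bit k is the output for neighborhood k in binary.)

212

position 8: 111 → 1  (bit 7 = 1)
position 3: 110 → 1  (bit 6 = 1)
position 4: 101 → 0  (bit 5 = 0)
position 0: 100 → 1  (bit 4 = 1)
position 2: 011 → 0  (bit 3 = 0)
position 5: 010 → 1  (bit 2 = 1)
position 1: 001 → 0  (bit 1 = 0)
position 11: 000 → 0  (bit 0 = 0)
bits b7..b0 = 11010100 = 212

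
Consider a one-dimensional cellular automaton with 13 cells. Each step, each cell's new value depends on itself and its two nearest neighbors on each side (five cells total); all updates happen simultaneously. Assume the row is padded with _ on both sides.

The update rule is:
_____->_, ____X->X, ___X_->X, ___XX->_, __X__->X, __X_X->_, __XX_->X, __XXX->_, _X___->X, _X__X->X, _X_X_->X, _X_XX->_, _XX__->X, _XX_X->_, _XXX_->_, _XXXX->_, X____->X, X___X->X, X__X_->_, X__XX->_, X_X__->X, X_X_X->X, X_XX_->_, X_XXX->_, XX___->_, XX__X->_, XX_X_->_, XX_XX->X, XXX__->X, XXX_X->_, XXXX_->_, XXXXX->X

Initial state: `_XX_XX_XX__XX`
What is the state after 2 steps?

X_XXX__XXX_XX

step 1: _X_X__X_X__XX
step 2: X_XXX__XXX_XX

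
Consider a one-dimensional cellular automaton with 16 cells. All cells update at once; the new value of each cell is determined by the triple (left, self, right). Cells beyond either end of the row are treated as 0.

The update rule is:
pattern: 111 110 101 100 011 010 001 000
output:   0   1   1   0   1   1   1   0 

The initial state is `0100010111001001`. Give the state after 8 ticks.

1011100100110001

tick 1: 1100111101011011
tick 2: 1101100111111111
tick 3: 1111101100000001
tick 4: 1000111100000011
tick 5: 1001100100000111
tick 6: 1011101100001101
tick 7: 1110111100011111
tick 8: 1011100100110001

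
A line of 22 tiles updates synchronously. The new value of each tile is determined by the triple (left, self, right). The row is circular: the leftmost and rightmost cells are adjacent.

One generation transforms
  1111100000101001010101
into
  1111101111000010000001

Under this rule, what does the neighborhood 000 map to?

At position 6 the neighborhood is 000; the next row has 1 there.

1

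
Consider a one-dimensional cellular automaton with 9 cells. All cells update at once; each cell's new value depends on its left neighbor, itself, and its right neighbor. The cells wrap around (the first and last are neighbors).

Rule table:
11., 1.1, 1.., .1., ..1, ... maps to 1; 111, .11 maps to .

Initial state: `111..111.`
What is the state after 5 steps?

..111..11
11..111.1
.111..11.
1..111.11
111..11..

111..11..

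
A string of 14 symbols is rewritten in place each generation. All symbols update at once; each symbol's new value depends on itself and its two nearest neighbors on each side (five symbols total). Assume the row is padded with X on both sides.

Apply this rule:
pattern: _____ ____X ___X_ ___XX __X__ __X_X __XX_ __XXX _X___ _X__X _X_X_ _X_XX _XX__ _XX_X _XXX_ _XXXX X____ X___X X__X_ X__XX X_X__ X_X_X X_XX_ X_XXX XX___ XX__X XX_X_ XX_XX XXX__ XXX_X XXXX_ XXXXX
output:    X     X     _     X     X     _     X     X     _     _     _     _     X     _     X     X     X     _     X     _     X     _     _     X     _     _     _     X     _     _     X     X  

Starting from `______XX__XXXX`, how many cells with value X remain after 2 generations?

generation 1: _XXXXXXX__XXXX
generation 2: XXXXXXX___XXXX
count of X: 11

11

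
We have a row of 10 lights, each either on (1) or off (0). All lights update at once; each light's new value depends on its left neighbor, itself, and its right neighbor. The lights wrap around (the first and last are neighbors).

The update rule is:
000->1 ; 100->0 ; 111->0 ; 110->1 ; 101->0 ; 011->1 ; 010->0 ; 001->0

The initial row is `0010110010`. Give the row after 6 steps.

step 1: 1000110000
step 2: 0010110110
step 3: 1000110110
step 4: 0010110110  (repeats step 2; period 2)
step 6: 0010110110

0010110110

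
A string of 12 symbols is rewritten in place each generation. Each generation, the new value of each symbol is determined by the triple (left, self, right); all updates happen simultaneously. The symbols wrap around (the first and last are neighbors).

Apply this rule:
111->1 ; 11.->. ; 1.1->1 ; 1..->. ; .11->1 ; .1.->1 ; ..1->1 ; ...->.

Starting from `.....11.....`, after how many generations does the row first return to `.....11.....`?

12

....11......
...11.......
..11........
.11.........
11..........
1..........1
..........11
.........11.
........11..
.......11...
......11....
.....11.....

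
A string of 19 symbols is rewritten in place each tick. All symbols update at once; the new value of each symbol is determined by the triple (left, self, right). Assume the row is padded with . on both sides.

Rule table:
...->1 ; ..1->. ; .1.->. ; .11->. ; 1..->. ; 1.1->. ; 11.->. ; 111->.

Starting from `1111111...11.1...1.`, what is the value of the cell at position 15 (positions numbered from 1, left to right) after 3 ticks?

........1......1...
1111111...1111...11
........1......1...
position 15 holds .

.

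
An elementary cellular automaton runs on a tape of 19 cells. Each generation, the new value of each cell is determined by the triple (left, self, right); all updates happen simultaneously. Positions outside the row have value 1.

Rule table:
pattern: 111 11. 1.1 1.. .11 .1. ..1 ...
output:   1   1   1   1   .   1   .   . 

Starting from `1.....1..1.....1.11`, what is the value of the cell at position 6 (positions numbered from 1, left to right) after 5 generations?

1

11....11.11....11.1
111....11.11....11.
1111....11.11....11
11111....11.11....1
111111....11.11....
position 6 holds 1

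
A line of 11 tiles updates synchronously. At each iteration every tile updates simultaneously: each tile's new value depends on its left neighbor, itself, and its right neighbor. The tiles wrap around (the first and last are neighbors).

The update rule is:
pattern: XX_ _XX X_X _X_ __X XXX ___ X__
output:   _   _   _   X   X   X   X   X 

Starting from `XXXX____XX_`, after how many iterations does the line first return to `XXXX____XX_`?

11

_XX_XXXX___
X____XX_XXX
_XXXX____XX
__XX_XXXX__
XX____XX_XX
X_XXXX____X
___XX_XXXX_
XXX____XX_X
XX_XXXX____
____XX_XXXX
XXXX____XX_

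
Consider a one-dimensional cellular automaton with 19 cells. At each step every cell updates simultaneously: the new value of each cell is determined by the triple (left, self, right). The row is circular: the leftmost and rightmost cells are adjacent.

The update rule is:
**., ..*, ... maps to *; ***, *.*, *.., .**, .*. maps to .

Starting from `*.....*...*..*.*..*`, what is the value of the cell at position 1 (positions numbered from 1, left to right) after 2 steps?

.

*.****..**..*....*.
.....*.*.*.*..***..
position 1 holds .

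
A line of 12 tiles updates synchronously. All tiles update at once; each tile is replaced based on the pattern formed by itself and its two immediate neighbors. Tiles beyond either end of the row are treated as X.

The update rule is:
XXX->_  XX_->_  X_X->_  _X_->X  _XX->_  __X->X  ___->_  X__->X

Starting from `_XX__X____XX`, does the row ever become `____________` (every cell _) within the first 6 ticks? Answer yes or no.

tick 1: ___XXXX__X__
tick 2: X_X____XXXXX
tick 3: __XX__X_____
tick 4: XX__XXXX___X
tick 5: __XX____X_X_
tick 6: XX__X__XX_X_
tick 6 is XX__X__XX_X_, still not uniform _

no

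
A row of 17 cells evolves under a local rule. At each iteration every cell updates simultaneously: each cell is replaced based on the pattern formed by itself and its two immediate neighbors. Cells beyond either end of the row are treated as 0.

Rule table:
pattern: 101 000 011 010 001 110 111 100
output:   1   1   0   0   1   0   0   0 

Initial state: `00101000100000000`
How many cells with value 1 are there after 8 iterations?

3

iteration 1: 11010011001111111
iteration 2: 00100100010000000
iteration 3: 11001001100111111
iteration 4: 00010010001000000
iteration 5: 11100100110011111
iteration 6: 00001001000100000
iteration 7: 11110010011001111
iteration 8: 00000100100010000
count of 1: 3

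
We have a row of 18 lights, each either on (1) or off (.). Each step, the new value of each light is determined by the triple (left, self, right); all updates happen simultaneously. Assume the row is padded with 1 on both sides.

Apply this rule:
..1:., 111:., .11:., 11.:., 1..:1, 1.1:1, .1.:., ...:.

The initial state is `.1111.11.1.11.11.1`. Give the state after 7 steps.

1.1.1.1....1..1.1.

1....1..1.1..1..1.
.1....1..1.1..1..1
1.1....1..1.1..1..
.1.1....1..1.1..1.
1.1.1....1..1.1..1
.1.1.1....1..1.1..
1.1.1.1....1..1.1.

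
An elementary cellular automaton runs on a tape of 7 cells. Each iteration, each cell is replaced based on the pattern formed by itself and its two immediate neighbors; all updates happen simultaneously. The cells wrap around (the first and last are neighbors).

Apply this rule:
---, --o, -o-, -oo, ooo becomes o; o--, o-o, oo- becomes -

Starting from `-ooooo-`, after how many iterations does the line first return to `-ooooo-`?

ooooo--
oooo--o
ooo--oo
oo--ooo
o--oooo
--ooooo
-ooooo-

7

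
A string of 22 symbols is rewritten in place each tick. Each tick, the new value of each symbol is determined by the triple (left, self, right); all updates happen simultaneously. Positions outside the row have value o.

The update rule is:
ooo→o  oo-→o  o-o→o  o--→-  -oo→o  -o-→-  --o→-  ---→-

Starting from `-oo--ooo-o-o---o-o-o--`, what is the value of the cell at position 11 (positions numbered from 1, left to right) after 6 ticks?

ooo--oooo-o-----o-o---
ooo--ooooo-------o----
ooo--ooooo------------
ooo--ooooo------------  (fixed point — unchanged through tick 6)
position 11 holds -

-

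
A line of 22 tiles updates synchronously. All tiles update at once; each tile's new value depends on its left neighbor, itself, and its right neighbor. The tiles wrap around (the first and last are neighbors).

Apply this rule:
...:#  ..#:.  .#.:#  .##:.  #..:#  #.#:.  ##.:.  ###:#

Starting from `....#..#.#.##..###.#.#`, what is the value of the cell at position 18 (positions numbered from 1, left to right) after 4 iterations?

#

###.##.#.#...#..#..#.#
##.....#.###.##.##.#..
..####.#..#........##.
#..##..##.########...#
position 18 holds #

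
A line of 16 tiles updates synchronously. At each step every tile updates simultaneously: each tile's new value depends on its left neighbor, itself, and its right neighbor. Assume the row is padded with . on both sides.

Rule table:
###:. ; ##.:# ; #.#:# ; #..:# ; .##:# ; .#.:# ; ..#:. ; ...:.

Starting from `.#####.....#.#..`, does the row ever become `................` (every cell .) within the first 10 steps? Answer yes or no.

.#...##....####.
.##..###...#..##
.###.#.##..##.##
.#.#######.#####
.###.....###...#
.#.##....#.##..#
.#####...#####.#
.#...##..#...###
.##..###.##..#.#
.###.#.#####.###
step 10 is .###.#.#####.###, still not uniform .

no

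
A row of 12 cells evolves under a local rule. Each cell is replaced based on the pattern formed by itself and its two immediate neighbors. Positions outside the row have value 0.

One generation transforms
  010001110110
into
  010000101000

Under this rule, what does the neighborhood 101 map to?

1

At position 8 the neighborhood is 101; the next row has 1 there.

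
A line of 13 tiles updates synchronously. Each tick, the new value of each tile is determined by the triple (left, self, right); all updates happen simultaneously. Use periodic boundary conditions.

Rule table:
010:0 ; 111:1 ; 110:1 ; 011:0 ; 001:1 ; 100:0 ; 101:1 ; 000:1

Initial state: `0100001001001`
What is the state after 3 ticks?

tick 1: 1001110010010
tick 2: 0010110100101
tick 3: 0101011001010

0101011001010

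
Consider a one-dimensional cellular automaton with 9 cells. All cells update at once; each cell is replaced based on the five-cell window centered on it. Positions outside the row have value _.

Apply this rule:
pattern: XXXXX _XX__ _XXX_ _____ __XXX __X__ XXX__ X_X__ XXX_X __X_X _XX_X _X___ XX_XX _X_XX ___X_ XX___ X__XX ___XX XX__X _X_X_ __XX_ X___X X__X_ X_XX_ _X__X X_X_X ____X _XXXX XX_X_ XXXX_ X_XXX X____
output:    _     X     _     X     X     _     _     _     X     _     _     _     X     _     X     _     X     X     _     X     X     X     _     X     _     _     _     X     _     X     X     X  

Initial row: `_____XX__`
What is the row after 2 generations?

XXX_XXX_X
X_XXX_X__

X_XXX_X__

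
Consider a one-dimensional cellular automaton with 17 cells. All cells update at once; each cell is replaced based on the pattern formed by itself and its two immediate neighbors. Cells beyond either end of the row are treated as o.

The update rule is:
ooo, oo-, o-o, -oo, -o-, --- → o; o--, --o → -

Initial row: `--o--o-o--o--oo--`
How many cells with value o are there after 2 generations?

generation 1: --o--ooo--o--oo--
generation 2: --o--ooo--o--oo--
count of o: 7

7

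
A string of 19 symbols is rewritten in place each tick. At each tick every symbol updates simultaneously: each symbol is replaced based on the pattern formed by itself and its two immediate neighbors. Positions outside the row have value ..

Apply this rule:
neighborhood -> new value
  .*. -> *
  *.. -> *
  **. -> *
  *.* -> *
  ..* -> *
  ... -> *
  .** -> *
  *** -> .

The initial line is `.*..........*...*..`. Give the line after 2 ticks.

*******************
*.................*

*.................*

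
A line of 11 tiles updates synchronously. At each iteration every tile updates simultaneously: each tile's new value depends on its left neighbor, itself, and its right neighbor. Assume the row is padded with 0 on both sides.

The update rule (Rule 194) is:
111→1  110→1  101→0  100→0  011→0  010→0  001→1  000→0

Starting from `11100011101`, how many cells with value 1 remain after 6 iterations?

01100101100
10101000100
00000001000
00000010000
00000100000
00001000000
count of 1: 1

1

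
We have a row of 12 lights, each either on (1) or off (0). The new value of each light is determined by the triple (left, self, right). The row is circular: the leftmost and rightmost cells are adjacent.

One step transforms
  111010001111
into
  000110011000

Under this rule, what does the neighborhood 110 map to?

0

At position 2 the neighborhood is 110; the next row has 0 there.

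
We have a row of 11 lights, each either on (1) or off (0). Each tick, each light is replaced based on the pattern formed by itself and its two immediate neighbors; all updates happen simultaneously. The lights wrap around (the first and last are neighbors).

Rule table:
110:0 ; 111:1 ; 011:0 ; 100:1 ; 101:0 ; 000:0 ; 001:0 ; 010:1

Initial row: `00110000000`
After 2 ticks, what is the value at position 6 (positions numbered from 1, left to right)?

1

00001000000
00001100000
position 6 holds 1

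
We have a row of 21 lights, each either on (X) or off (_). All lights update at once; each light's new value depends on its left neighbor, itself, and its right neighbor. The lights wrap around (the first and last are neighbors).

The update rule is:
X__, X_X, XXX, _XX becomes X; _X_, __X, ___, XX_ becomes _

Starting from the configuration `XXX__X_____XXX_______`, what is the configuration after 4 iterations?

iteration 1: XX_X__X____XX_X______
iteration 2: X_X_X__X___X_X_X_____
iteration 3: _X_X_X__X___X_X_X____
iteration 4: __X_X_X__X___X_X_X___

__X_X_X__X___X_X_X___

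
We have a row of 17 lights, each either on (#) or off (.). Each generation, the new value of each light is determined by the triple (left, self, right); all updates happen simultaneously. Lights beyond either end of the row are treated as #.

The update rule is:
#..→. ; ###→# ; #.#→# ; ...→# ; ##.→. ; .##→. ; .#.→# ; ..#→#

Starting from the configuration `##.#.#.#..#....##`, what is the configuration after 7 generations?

##.##.#######.###

#.######.##.###.#
.#.####.#..#.#.#.
###.##.##.#######
##.#..#..#.######
#.##.##.###.#####
.#..#..#.#.#.####
##.##.#######.###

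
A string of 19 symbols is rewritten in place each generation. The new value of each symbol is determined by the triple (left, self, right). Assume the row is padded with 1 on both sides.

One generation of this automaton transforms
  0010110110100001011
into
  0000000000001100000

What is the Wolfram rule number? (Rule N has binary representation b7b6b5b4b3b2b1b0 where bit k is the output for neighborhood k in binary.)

position 18: 111 → 0  (bit 7 = 0)
position 5: 110 → 0  (bit 6 = 0)
position 3: 101 → 0  (bit 5 = 0)
position 0: 100 → 0  (bit 4 = 0)
position 4: 011 → 0  (bit 3 = 0)
position 2: 010 → 0  (bit 2 = 0)
position 1: 001 → 0  (bit 1 = 0)
position 12: 000 → 1  (bit 0 = 1)
bits b7..b0 = 00000001 = 1

1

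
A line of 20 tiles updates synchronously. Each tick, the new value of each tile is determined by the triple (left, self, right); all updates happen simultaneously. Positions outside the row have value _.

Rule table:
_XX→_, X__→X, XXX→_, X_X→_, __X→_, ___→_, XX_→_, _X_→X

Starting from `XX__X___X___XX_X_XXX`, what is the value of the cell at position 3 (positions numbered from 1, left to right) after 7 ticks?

_

__X_XX__XX_____X____
__X___X___X____XX___
__XX__XX__XX_____X__
____X___X___X____XX_
____XX__XX__XX_____X
______X___X___X____X
______XX__XX__XX___X
position 3 holds _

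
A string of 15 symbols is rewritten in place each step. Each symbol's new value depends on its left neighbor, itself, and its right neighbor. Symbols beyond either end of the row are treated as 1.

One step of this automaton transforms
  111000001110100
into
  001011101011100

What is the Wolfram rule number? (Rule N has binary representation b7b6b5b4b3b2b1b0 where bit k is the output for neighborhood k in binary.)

position 0: 111 → 0  (bit 7 = 0)
position 2: 110 → 1  (bit 6 = 1)
position 11: 101 → 1  (bit 5 = 1)
position 3: 100 → 0  (bit 4 = 0)
position 8: 011 → 1  (bit 3 = 1)
position 12: 010 → 1  (bit 2 = 1)
position 7: 001 → 0  (bit 1 = 0)
position 4: 000 → 1  (bit 0 = 1)
bits b7..b0 = 01101101 = 109

109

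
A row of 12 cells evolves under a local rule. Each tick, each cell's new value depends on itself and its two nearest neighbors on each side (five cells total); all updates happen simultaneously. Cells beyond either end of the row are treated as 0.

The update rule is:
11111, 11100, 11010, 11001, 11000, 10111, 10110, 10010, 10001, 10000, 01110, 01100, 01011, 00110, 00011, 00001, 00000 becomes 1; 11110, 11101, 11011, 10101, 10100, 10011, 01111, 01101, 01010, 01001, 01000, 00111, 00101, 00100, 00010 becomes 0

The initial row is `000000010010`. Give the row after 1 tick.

111111000100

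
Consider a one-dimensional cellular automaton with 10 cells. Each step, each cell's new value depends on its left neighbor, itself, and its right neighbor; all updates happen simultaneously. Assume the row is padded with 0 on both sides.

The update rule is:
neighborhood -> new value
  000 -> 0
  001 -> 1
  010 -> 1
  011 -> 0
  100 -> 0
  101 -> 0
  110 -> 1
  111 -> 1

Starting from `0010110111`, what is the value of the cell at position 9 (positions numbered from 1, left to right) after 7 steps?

0

0110010011
1010110101
1010010101
1010110101  (repeats step 2; period 2)
step 7: 1010010101
position 9 holds 0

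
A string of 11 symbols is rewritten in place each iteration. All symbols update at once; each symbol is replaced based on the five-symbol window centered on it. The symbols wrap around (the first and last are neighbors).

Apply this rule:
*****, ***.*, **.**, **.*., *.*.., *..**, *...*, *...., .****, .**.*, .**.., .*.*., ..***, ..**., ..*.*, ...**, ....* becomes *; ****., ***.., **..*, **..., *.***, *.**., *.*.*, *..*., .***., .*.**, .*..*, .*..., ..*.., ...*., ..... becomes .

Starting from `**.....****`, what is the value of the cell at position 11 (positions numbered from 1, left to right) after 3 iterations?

*

iteration 1: ...*.******
iteration 2: .*.*..***..
iteration 3: .***.**...*
position 11 holds *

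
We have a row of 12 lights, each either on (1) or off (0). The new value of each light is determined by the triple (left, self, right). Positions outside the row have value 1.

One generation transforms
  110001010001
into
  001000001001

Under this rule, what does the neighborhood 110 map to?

At position 1 the neighborhood is 110; the next row has 0 there.

0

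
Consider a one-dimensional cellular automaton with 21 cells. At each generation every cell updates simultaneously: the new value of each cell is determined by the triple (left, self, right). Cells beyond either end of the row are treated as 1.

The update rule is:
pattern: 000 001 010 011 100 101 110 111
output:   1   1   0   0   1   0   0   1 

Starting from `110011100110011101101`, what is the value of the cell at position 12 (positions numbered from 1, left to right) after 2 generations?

generation 1: 101101011001101000000
generation 2: 000000000110000111111
position 12 holds 0

0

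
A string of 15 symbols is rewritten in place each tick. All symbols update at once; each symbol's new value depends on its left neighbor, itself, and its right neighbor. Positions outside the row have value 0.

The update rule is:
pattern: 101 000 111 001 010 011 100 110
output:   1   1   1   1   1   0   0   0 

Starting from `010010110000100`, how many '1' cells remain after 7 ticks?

8

tick 1: 110111000111101
tick 2: 001010011011011
tick 3: 111110100100100
tick 4: 011101101101101
tick 5: 101010010010011
tick 6: 111110110110100
tick 7: 011101001001101
count of 1: 8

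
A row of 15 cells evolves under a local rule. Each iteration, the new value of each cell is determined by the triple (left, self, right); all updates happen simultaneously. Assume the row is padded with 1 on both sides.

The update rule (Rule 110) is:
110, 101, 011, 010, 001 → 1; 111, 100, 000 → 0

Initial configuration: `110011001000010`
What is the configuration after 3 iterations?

000111001011101

010111011000111
111101111001100
000111001011101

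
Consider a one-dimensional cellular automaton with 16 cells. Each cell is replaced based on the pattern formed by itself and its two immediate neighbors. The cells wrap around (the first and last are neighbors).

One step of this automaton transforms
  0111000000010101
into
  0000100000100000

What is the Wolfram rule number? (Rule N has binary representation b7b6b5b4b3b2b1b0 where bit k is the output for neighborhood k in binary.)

18

position 2: 111 → 0  (bit 7 = 0)
position 3: 110 → 0  (bit 6 = 0)
position 0: 101 → 0  (bit 5 = 0)
position 4: 100 → 1  (bit 4 = 1)
position 1: 011 → 0  (bit 3 = 0)
position 11: 010 → 0  (bit 2 = 0)
position 10: 001 → 1  (bit 1 = 1)
position 5: 000 → 0  (bit 0 = 0)
bits b7..b0 = 00010010 = 18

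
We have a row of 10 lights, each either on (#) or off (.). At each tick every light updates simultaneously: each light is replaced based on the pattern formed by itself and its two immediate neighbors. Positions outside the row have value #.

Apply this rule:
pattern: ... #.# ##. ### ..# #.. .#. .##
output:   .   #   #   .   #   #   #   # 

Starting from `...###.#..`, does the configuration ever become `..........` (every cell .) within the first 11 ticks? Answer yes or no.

no

tick 1: #.##.#####
tick 2: ######....
tick 3: .....##..#
tick 4: #...######
tick 5: ##.##.....
tick 6: .#####...#
tick 7: ##...##.##
tick 8: .##.#####.
tick 9: #####...##
tick 10: ....##.##.
tick 11: #..#######
tick 11 is #..#######, still not uniform .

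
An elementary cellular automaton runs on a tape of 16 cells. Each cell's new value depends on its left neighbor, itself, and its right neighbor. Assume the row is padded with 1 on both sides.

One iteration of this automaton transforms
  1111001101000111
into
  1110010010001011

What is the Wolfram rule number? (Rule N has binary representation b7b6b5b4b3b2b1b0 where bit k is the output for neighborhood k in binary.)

162

position 0: 111 → 1  (bit 7 = 1)
position 3: 110 → 0  (bit 6 = 0)
position 8: 101 → 1  (bit 5 = 1)
position 4: 100 → 0  (bit 4 = 0)
position 6: 011 → 0  (bit 3 = 0)
position 9: 010 → 0  (bit 2 = 0)
position 5: 001 → 1  (bit 1 = 1)
position 11: 000 → 0  (bit 0 = 0)
bits b7..b0 = 10100010 = 162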